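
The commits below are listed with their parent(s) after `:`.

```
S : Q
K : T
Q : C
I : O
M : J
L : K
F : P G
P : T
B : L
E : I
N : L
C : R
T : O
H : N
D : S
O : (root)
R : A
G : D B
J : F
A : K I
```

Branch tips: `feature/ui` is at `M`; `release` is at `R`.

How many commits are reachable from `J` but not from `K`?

13

Reachable from J: {A, B, C, D, F, G, I, J, K, L, O, P, Q, R, S, T}.
Reachable from K: {K, O, T}.
In J's history but not K's: {A, B, C, D, F, G, I, J, L, P, Q, R, S} — 13 commits.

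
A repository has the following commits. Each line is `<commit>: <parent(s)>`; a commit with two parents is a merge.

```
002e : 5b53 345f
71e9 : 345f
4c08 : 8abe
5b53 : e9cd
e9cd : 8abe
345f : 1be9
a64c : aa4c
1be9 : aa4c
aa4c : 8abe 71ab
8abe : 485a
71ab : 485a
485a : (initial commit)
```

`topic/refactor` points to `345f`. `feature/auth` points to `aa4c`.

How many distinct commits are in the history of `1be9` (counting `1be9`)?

5

Walking parent pointers from 1be9: reachable set = {1be9, 485a, 71ab, 8abe, aa4c}.
That is 5 commits.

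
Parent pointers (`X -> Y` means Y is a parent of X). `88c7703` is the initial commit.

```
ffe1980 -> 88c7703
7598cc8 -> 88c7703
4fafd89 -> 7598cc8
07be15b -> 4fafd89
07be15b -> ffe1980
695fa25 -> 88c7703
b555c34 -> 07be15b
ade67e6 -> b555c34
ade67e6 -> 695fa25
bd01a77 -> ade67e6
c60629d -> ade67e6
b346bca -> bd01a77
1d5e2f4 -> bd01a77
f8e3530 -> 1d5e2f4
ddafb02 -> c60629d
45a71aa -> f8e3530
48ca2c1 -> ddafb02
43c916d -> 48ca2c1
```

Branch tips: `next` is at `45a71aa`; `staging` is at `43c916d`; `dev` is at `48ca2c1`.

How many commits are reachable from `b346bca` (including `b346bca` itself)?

10

Walking parent pointers from b346bca: reachable set = {07be15b, 4fafd89, 695fa25, 7598cc8, 88c7703, ade67e6, b346bca, b555c34, bd01a77, ffe1980}.
That is 10 commits.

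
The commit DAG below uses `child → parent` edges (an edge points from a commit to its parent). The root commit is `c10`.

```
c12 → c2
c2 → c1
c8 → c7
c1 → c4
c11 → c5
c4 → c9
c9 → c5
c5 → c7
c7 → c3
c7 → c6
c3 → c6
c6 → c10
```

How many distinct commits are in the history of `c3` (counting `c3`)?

Walking parent pointers from c3: reachable set = {c10, c3, c6}.
That is 3 commits.

3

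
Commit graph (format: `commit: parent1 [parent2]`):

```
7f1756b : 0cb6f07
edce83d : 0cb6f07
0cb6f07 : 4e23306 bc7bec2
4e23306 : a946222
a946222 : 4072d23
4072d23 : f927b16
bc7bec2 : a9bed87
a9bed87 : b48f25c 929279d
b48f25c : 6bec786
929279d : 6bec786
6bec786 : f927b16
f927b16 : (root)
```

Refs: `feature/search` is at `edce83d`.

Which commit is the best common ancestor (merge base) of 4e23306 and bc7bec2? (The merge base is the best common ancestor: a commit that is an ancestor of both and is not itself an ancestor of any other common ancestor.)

Ancestors of 4e23306: {4072d23, 4e23306, a946222, f927b16}.
Ancestors of bc7bec2: {6bec786, 929279d, a9bed87, b48f25c, bc7bec2, f927b16}.
Common ancestors: {f927b16}.
The only common ancestor is f927b16, so it is the merge base.

f927b16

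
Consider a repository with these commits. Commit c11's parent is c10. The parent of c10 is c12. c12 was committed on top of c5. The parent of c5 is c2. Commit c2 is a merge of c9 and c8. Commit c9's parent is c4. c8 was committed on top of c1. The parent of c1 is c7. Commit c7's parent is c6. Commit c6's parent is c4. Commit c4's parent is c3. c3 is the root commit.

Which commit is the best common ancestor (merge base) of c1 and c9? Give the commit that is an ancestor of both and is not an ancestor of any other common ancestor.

Ancestors of c1: {c1, c3, c4, c6, c7}.
Ancestors of c9: {c3, c4, c9}.
Common ancestors: {c3, c4}.
Among these, c4 is not an ancestor of any other common ancestor — it is the merge base.

c4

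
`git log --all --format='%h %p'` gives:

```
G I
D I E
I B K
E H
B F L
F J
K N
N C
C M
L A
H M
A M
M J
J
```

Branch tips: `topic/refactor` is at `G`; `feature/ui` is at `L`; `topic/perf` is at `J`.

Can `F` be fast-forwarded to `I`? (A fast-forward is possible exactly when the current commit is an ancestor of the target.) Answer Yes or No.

A fast-forward from F to I is possible iff F is an ancestor of I.
Ancestors of I: {A, B, C, F, I, J, K, L, M, N}.
F is among them, so fast-forward is possible.

Yes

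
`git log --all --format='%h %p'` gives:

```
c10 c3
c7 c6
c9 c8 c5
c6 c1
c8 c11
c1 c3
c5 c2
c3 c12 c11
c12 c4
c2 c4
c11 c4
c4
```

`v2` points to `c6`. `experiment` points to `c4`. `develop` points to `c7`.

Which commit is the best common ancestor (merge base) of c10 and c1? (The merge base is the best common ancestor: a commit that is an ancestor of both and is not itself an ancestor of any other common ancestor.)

c3

Ancestors of c10: {c10, c11, c12, c3, c4}.
Ancestors of c1: {c1, c11, c12, c3, c4}.
Common ancestors: {c11, c12, c3, c4}.
Among these, c3 is not an ancestor of any other common ancestor — it is the merge base.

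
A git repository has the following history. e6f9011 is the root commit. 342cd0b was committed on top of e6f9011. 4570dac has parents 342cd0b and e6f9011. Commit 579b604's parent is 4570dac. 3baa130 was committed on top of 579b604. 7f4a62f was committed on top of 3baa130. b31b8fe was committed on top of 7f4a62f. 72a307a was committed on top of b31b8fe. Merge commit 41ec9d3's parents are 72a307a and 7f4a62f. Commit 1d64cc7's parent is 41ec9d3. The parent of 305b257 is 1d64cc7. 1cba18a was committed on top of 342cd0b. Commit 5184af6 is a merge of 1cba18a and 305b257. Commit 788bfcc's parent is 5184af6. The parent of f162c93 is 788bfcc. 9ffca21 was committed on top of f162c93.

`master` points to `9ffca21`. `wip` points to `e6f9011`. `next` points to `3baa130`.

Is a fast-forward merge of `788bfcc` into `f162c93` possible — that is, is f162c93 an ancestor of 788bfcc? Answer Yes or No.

No

A fast-forward from f162c93 to 788bfcc is possible iff f162c93 is an ancestor of 788bfcc.
Ancestors of 788bfcc: {1cba18a, 1d64cc7, 305b257, 342cd0b, 3baa130, 41ec9d3, 4570dac, 5184af6, 579b604, 72a307a, 788bfcc, 7f4a62f, b31b8fe, e6f9011}.
f162c93 is not among them, so fast-forward is not possible.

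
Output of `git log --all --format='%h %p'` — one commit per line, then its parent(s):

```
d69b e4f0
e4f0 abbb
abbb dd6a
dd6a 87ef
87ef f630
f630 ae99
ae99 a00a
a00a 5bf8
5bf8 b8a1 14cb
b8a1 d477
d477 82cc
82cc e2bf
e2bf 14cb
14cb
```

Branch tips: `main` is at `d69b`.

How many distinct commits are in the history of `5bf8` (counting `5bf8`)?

6

Walking parent pointers from 5bf8: reachable set = {14cb, 5bf8, 82cc, b8a1, d477, e2bf}.
That is 6 commits.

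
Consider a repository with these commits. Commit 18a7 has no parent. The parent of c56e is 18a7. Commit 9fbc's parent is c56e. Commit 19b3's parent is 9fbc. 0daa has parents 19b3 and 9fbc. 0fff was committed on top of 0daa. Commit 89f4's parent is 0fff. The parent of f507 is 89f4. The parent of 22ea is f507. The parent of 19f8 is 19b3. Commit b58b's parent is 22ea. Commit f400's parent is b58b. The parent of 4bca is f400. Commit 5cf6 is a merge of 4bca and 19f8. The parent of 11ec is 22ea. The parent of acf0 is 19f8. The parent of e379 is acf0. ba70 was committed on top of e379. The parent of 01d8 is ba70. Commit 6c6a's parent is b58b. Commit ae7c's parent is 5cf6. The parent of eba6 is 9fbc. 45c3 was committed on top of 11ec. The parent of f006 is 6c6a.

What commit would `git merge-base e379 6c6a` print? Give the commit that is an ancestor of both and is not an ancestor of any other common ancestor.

19b3

Ancestors of e379: {18a7, 19b3, 19f8, 9fbc, acf0, c56e, e379}.
Ancestors of 6c6a: {0daa, 0fff, 18a7, 19b3, 22ea, 6c6a, 89f4, 9fbc, b58b, c56e, f507}.
Common ancestors: {18a7, 19b3, 9fbc, c56e}.
Among these, 19b3 is not an ancestor of any other common ancestor — it is the merge base.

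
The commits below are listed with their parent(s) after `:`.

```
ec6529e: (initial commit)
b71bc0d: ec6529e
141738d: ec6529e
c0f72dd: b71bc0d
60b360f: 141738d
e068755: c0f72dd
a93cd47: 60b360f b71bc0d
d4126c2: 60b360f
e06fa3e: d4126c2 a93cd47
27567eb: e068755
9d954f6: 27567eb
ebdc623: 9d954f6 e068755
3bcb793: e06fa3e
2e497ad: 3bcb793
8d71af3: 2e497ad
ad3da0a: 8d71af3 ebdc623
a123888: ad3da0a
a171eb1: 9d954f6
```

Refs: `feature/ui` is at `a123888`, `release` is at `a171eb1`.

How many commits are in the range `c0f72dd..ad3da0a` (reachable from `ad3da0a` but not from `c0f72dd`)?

13

Reachable from ad3da0a: {141738d, 27567eb, 2e497ad, 3bcb793, 60b360f, 8d71af3, 9d954f6, a93cd47, ad3da0a, b71bc0d, c0f72dd, d4126c2, e068755, e06fa3e, ebdc623, ec6529e}.
Reachable from c0f72dd: {b71bc0d, c0f72dd, ec6529e}.
In ad3da0a's history but not c0f72dd's: {141738d, 27567eb, 2e497ad, 3bcb793, 60b360f, 8d71af3, 9d954f6, a93cd47, ad3da0a, d4126c2, e068755, e06fa3e, ebdc623} — 13 commits.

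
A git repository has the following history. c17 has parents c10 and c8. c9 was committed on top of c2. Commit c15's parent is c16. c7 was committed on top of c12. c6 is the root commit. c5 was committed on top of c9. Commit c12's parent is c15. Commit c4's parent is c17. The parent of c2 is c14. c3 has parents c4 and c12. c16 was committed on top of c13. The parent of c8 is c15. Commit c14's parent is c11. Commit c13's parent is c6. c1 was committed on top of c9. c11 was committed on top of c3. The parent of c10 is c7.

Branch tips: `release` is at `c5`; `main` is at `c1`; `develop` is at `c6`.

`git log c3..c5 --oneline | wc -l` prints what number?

5

Reachable from c5: {c10, c11, c12, c13, c14, c15, c16, c17, c2, c3, c4, c5, c6, c7, c8, c9}.
Reachable from c3: {c10, c12, c13, c15, c16, c17, c3, c4, c6, c7, c8}.
In c5's history but not c3's: {c11, c14, c2, c5, c9} — 5 commits.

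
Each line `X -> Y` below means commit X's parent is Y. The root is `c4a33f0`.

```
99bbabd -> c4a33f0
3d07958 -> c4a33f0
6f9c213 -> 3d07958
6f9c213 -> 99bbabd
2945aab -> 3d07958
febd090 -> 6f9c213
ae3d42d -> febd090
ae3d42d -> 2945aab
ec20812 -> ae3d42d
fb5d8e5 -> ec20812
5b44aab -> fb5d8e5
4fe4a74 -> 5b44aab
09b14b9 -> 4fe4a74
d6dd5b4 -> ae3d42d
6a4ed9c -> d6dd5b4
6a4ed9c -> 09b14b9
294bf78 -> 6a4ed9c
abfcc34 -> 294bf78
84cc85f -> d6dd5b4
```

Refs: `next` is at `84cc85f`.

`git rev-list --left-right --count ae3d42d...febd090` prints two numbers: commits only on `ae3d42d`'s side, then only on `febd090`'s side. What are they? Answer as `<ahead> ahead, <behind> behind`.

Reachable from ae3d42d: {2945aab, 3d07958, 6f9c213, 99bbabd, ae3d42d, c4a33f0, febd090}.
Reachable from febd090: {3d07958, 6f9c213, 99bbabd, c4a33f0, febd090}.
Only in ae3d42d's history (ahead): {2945aab, ae3d42d} — 2.
Only in febd090's history (behind): {} — 0.

2 ahead, 0 behind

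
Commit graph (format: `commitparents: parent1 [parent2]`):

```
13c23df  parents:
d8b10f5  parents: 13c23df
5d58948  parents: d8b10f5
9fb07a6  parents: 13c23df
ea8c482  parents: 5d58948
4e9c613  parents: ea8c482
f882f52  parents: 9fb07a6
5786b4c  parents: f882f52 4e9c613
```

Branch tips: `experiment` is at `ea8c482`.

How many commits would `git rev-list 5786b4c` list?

Walking parent pointers from 5786b4c: reachable set = {13c23df, 4e9c613, 5786b4c, 5d58948, 9fb07a6, d8b10f5, ea8c482, f882f52}.
That is 8 commits.

8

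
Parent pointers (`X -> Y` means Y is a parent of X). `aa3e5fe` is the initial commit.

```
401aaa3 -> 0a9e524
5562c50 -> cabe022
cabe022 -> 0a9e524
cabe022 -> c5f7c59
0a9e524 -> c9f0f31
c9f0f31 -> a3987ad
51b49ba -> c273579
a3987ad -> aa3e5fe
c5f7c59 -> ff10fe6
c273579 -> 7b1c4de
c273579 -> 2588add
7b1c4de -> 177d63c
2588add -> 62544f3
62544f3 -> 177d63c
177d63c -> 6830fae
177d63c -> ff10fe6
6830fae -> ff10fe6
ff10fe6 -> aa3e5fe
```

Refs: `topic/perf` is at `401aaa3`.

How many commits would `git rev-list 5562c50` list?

8

Walking parent pointers from 5562c50: reachable set = {0a9e524, 5562c50, a3987ad, aa3e5fe, c5f7c59, c9f0f31, cabe022, ff10fe6}.
That is 8 commits.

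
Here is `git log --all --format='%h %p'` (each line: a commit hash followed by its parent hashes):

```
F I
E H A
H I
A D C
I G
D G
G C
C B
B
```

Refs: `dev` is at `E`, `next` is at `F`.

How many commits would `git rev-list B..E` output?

7

Reachable from E: {A, B, C, D, E, G, H, I}.
Reachable from B: {B}.
In E's history but not B's: {A, C, D, E, G, H, I} — 7 commits.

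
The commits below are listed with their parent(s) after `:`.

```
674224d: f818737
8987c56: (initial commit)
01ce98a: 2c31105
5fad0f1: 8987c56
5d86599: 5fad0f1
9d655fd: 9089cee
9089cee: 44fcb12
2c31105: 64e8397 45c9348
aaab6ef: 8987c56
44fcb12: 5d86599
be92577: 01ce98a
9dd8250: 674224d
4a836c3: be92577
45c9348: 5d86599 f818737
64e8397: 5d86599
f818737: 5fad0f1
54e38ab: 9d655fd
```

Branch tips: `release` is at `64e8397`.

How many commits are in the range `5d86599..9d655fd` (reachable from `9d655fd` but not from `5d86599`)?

Reachable from 9d655fd: {44fcb12, 5d86599, 5fad0f1, 8987c56, 9089cee, 9d655fd}.
Reachable from 5d86599: {5d86599, 5fad0f1, 8987c56}.
In 9d655fd's history but not 5d86599's: {44fcb12, 9089cee, 9d655fd} — 3 commits.

3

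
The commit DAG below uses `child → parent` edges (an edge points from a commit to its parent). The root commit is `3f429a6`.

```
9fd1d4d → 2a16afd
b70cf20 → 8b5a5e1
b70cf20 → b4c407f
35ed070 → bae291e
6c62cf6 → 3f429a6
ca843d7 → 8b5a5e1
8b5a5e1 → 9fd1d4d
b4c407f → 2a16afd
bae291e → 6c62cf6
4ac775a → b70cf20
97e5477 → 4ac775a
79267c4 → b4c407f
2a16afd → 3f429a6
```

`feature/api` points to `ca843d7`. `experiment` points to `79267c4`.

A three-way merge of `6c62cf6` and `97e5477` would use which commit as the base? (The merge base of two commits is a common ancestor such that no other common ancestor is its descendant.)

Ancestors of 6c62cf6: {3f429a6, 6c62cf6}.
Ancestors of 97e5477: {2a16afd, 3f429a6, 4ac775a, 8b5a5e1, 97e5477, 9fd1d4d, b4c407f, b70cf20}.
Common ancestors: {3f429a6}.
The only common ancestor is 3f429a6, so it is the merge base.

3f429a6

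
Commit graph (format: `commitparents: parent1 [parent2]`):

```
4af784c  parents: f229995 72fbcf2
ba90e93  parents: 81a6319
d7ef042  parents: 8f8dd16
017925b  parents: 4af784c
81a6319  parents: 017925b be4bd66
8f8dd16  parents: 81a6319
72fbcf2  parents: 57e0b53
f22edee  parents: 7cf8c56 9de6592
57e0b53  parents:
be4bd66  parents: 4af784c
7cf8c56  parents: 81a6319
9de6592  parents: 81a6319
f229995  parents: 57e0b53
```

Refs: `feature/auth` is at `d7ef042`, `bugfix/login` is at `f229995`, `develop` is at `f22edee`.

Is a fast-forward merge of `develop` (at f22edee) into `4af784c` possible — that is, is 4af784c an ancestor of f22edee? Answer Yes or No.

Yes

A fast-forward from 4af784c to f22edee is possible iff 4af784c is an ancestor of f22edee.
Ancestors of f22edee: {017925b, 4af784c, 57e0b53, 72fbcf2, 7cf8c56, 81a6319, 9de6592, be4bd66, f229995, f22edee}.
4af784c is among them, so fast-forward is possible.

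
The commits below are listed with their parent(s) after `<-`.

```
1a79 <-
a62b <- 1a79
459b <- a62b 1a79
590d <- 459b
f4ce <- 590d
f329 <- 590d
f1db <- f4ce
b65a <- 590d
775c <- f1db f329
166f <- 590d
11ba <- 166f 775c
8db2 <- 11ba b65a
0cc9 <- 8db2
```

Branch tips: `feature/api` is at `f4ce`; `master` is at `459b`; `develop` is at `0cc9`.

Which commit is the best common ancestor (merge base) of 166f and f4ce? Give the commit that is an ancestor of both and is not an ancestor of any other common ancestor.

590d

Ancestors of 166f: {166f, 1a79, 459b, 590d, a62b}.
Ancestors of f4ce: {1a79, 459b, 590d, a62b, f4ce}.
Common ancestors: {1a79, 459b, 590d, a62b}.
Among these, 590d is not an ancestor of any other common ancestor — it is the merge base.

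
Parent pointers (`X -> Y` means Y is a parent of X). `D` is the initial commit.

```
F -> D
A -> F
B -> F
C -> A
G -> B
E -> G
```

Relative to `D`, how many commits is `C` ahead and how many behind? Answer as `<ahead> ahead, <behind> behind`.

Reachable from C: {A, C, D, F}.
Reachable from D: {D}.
Only in C's history (ahead): {A, C, F} — 3.
Only in D's history (behind): {} — 0.

3 ahead, 0 behind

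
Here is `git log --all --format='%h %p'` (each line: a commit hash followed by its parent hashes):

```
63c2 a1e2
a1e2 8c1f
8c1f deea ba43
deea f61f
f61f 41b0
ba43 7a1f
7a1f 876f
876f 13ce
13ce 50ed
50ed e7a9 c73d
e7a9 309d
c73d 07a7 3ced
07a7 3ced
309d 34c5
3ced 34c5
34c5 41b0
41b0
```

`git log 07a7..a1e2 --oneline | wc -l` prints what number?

Reachable from a1e2: {07a7, 13ce, 309d, 34c5, 3ced, 41b0, 50ed, 7a1f, 876f, 8c1f, a1e2, ba43, c73d, deea, e7a9, f61f}.
Reachable from 07a7: {07a7, 34c5, 3ced, 41b0}.
In a1e2's history but not 07a7's: {13ce, 309d, 50ed, 7a1f, 876f, 8c1f, a1e2, ba43, c73d, deea, e7a9, f61f} — 12 commits.

12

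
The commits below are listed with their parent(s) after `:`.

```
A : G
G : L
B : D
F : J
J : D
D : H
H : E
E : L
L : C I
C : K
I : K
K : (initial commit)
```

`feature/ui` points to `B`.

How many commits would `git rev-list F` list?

Walking parent pointers from F: reachable set = {C, D, E, F, H, I, J, K, L}.
That is 9 commits.

9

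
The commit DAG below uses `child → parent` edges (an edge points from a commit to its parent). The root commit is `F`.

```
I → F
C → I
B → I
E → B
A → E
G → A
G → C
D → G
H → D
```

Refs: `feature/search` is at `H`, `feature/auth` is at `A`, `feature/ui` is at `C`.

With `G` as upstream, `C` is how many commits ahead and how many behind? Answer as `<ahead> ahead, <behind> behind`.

Reachable from C: {C, F, I}.
Reachable from G: {A, B, C, E, F, G, I}.
Only in C's history (ahead): {} — 0.
Only in G's history (behind): {A, B, E, G} — 4.

0 ahead, 4 behind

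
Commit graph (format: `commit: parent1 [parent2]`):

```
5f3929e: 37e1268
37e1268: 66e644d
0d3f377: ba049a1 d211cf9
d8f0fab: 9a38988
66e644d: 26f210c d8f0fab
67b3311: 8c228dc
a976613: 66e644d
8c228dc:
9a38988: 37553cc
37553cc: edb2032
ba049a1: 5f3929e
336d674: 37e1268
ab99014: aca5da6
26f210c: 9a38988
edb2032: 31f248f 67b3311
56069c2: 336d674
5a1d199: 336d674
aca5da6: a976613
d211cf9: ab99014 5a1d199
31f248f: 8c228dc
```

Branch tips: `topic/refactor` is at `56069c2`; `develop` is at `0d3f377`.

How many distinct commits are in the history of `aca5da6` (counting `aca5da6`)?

11

Walking parent pointers from aca5da6: reachable set = {26f210c, 31f248f, 37553cc, 66e644d, 67b3311, 8c228dc, 9a38988, a976613, aca5da6, d8f0fab, edb2032}.
That is 11 commits.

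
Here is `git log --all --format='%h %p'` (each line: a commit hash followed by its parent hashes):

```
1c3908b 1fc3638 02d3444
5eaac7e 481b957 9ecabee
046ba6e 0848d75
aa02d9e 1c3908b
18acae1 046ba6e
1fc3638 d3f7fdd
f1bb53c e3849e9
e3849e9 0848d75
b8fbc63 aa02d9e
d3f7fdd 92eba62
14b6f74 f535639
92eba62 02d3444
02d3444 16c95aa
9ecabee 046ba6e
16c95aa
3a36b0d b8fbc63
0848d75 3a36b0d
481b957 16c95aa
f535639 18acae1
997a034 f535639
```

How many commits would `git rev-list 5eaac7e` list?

14

Walking parent pointers from 5eaac7e: reachable set = {02d3444, 046ba6e, 0848d75, 16c95aa, 1c3908b, 1fc3638, 3a36b0d, 481b957, 5eaac7e, 92eba62, 9ecabee, aa02d9e, b8fbc63, d3f7fdd}.
That is 14 commits.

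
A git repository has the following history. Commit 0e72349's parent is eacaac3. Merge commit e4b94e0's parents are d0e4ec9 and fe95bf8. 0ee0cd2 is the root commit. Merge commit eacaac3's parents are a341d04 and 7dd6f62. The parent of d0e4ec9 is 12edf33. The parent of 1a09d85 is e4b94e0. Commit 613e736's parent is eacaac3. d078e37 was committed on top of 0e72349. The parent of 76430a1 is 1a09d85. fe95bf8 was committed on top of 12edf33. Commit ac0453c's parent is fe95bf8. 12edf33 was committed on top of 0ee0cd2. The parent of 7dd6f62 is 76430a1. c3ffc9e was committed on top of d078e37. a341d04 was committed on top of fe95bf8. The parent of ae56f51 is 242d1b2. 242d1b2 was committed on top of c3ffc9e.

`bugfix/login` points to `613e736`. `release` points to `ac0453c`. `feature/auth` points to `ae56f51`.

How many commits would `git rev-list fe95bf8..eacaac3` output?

Reachable from eacaac3: {0ee0cd2, 12edf33, 1a09d85, 76430a1, 7dd6f62, a341d04, d0e4ec9, e4b94e0, eacaac3, fe95bf8}.
Reachable from fe95bf8: {0ee0cd2, 12edf33, fe95bf8}.
In eacaac3's history but not fe95bf8's: {1a09d85, 76430a1, 7dd6f62, a341d04, d0e4ec9, e4b94e0, eacaac3} — 7 commits.

7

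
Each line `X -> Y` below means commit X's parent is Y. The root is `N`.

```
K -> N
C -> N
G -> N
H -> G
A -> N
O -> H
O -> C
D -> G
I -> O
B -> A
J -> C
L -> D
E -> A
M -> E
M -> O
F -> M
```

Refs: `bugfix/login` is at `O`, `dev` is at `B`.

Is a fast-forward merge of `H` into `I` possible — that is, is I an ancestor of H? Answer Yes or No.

A fast-forward from I to H is possible iff I is an ancestor of H.
Ancestors of H: {G, H, N}.
I is not among them, so fast-forward is not possible.

No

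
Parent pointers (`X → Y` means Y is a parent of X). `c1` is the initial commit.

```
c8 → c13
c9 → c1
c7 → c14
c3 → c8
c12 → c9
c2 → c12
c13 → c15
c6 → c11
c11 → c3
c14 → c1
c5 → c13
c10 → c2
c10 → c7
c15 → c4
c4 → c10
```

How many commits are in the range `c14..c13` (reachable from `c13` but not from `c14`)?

Reachable from c13: {c1, c10, c12, c13, c14, c15, c2, c4, c7, c9}.
Reachable from c14: {c1, c14}.
In c13's history but not c14's: {c10, c12, c13, c15, c2, c4, c7, c9} — 8 commits.

8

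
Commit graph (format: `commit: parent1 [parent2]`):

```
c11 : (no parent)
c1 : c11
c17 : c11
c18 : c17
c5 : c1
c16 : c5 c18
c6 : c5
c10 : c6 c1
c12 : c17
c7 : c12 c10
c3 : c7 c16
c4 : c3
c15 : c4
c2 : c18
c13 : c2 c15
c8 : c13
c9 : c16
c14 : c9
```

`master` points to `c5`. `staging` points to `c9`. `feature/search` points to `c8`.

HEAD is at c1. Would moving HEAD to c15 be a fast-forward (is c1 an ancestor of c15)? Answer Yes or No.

A fast-forward from c1 to c15 is possible iff c1 is an ancestor of c15.
Ancestors of c15: {c1, c10, c11, c12, c15, c16, c17, c18, c3, c4, c5, c6, c7}.
c1 is among them, so fast-forward is possible.

Yes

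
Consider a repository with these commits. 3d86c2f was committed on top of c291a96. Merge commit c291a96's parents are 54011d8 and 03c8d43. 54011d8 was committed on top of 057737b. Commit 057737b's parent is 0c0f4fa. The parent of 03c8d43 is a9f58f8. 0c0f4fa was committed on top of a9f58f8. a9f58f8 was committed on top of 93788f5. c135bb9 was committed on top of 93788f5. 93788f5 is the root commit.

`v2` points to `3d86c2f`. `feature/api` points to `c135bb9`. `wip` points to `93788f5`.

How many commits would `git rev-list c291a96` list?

7

Walking parent pointers from c291a96: reachable set = {03c8d43, 057737b, 0c0f4fa, 54011d8, 93788f5, a9f58f8, c291a96}.
That is 7 commits.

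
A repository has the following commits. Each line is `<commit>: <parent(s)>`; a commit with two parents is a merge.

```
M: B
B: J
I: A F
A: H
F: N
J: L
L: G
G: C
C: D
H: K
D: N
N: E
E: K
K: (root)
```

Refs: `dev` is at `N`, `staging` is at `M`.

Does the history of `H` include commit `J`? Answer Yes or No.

No

Ancestors of H: {H, K}.
J is not in that set, so it is not an ancestor of H.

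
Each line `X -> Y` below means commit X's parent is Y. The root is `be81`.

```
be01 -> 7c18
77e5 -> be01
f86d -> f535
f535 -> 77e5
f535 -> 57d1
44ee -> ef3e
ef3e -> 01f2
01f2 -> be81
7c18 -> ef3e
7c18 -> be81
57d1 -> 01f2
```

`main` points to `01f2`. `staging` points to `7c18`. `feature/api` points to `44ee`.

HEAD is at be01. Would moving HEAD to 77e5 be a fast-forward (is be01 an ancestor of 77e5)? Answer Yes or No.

A fast-forward from be01 to 77e5 is possible iff be01 is an ancestor of 77e5.
Ancestors of 77e5: {01f2, 77e5, 7c18, be01, be81, ef3e}.
be01 is among them, so fast-forward is possible.

Yes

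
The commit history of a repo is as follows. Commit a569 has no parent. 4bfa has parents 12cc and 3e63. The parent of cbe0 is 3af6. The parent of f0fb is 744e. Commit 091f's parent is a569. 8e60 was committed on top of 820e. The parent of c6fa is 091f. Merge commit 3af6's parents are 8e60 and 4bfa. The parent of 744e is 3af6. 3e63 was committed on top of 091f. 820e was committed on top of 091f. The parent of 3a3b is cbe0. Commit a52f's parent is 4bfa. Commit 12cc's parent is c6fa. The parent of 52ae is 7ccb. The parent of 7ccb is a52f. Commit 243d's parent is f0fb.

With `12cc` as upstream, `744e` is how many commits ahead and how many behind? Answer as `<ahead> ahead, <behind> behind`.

Reachable from 744e: {091f, 12cc, 3af6, 3e63, 4bfa, 744e, 820e, 8e60, a569, c6fa}.
Reachable from 12cc: {091f, 12cc, a569, c6fa}.
Only in 744e's history (ahead): {3af6, 3e63, 4bfa, 744e, 820e, 8e60} — 6.
Only in 12cc's history (behind): {} — 0.

6 ahead, 0 behind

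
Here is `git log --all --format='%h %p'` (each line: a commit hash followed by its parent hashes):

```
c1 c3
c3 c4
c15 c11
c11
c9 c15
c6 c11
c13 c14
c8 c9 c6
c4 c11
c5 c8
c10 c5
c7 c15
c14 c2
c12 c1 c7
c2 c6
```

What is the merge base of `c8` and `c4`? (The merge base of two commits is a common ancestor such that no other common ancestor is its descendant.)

c11

Ancestors of c8: {c11, c15, c6, c8, c9}.
Ancestors of c4: {c11, c4}.
Common ancestors: {c11}.
The only common ancestor is c11, so it is the merge base.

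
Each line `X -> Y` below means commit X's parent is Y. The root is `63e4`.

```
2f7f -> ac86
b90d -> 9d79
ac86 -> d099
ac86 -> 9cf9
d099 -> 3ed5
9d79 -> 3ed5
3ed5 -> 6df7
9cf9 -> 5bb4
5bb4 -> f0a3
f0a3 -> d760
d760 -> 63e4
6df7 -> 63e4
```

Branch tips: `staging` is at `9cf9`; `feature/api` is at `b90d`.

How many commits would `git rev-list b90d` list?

5

Walking parent pointers from b90d: reachable set = {3ed5, 63e4, 6df7, 9d79, b90d}.
That is 5 commits.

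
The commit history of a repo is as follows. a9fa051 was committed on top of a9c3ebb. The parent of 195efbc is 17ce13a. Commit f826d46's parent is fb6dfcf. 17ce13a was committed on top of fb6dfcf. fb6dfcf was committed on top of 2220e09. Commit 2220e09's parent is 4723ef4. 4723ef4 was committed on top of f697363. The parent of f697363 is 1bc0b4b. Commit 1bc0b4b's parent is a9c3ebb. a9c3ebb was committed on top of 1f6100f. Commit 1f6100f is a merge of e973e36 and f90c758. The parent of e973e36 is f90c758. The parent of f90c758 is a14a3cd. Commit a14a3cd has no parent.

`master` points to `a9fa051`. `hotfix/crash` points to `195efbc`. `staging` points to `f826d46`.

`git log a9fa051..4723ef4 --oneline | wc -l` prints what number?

3

Reachable from 4723ef4: {1bc0b4b, 1f6100f, 4723ef4, a14a3cd, a9c3ebb, e973e36, f697363, f90c758}.
Reachable from a9fa051: {1f6100f, a14a3cd, a9c3ebb, a9fa051, e973e36, f90c758}.
In 4723ef4's history but not a9fa051's: {1bc0b4b, 4723ef4, f697363} — 3 commits.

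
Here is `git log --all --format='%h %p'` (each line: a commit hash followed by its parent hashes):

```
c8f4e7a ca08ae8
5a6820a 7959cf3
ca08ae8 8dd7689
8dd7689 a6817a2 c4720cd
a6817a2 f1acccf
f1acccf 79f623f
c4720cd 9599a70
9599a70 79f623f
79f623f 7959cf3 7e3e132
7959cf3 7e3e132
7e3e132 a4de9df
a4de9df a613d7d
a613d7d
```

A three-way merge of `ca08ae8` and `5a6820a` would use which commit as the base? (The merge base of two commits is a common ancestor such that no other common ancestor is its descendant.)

Ancestors of ca08ae8: {7959cf3, 79f623f, 7e3e132, 8dd7689, 9599a70, a4de9df, a613d7d, a6817a2, c4720cd, ca08ae8, f1acccf}.
Ancestors of 5a6820a: {5a6820a, 7959cf3, 7e3e132, a4de9df, a613d7d}.
Common ancestors: {7959cf3, 7e3e132, a4de9df, a613d7d}.
Among these, 7959cf3 is not an ancestor of any other common ancestor — it is the merge base.

7959cf3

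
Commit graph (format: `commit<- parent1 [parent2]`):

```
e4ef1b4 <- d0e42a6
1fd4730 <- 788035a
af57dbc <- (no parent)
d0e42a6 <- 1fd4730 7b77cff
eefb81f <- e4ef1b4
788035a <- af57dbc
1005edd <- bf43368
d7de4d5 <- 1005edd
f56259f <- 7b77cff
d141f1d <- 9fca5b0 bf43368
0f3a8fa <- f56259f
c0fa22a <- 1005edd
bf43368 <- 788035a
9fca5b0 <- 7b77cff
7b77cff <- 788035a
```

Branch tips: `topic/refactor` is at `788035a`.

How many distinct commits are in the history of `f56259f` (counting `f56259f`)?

4

Walking parent pointers from f56259f: reachable set = {788035a, 7b77cff, af57dbc, f56259f}.
That is 4 commits.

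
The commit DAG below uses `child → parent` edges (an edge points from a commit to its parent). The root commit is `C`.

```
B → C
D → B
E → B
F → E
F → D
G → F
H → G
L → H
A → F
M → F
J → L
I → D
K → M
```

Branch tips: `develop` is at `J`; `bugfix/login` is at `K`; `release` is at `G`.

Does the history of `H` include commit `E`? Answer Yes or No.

Yes

Ancestors of H (commits reachable by following parents): {B, C, D, E, F, G, H}.
E is in that set, so it is an ancestor of H.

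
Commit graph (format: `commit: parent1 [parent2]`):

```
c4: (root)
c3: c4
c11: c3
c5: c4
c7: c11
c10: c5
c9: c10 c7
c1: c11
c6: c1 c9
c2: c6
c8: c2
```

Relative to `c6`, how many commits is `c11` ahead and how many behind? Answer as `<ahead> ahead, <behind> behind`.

Reachable from c11: {c11, c3, c4}.
Reachable from c6: {c1, c10, c11, c3, c4, c5, c6, c7, c9}.
Only in c11's history (ahead): {} — 0.
Only in c6's history (behind): {c1, c10, c5, c6, c7, c9} — 6.

0 ahead, 6 behind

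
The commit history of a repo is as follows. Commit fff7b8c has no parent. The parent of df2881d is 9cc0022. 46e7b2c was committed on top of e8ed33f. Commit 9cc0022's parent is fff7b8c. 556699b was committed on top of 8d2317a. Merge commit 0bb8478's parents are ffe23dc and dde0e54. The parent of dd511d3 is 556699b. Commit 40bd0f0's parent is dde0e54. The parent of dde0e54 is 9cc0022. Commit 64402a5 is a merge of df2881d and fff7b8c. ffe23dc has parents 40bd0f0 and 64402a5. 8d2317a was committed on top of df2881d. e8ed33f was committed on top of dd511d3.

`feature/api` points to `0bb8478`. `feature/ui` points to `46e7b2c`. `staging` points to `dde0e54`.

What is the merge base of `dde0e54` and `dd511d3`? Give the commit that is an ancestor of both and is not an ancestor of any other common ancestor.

9cc0022

Ancestors of dde0e54: {9cc0022, dde0e54, fff7b8c}.
Ancestors of dd511d3: {556699b, 8d2317a, 9cc0022, dd511d3, df2881d, fff7b8c}.
Common ancestors: {9cc0022, fff7b8c}.
Among these, 9cc0022 is not an ancestor of any other common ancestor — it is the merge base.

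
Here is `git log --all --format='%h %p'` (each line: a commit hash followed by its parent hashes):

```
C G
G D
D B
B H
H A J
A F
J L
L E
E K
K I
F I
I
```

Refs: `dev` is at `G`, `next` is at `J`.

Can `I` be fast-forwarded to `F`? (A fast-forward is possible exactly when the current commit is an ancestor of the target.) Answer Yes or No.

Yes

A fast-forward from I to F is possible iff I is an ancestor of F.
Ancestors of F: {F, I}.
I is among them, so fast-forward is possible.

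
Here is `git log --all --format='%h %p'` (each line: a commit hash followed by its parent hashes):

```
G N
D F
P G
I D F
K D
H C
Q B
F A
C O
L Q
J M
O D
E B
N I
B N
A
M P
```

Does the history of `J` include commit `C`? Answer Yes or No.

Ancestors of J: {A, D, F, G, I, J, M, N, P}.
C is not in that set, so it is not an ancestor of J.

No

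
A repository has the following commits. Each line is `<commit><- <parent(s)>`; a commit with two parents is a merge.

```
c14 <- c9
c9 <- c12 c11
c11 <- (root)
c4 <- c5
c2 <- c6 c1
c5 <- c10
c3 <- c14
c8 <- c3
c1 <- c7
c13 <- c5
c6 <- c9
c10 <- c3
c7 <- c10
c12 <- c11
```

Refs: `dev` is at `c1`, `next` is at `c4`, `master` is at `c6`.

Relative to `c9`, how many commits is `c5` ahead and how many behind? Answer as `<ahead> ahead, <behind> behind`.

4 ahead, 0 behind

Reachable from c5: {c10, c11, c12, c14, c3, c5, c9}.
Reachable from c9: {c11, c12, c9}.
Only in c5's history (ahead): {c10, c14, c3, c5} — 4.
Only in c9's history (behind): {} — 0.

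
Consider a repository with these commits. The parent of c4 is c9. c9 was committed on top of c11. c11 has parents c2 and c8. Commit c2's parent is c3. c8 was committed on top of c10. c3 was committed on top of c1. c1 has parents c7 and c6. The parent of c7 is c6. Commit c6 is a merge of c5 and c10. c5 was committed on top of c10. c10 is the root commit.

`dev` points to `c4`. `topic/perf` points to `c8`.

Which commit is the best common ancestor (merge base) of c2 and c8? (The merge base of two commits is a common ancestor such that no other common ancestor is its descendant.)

Ancestors of c2: {c1, c10, c2, c3, c5, c6, c7}.
Ancestors of c8: {c10, c8}.
Common ancestors: {c10}.
The only common ancestor is c10, so it is the merge base.

c10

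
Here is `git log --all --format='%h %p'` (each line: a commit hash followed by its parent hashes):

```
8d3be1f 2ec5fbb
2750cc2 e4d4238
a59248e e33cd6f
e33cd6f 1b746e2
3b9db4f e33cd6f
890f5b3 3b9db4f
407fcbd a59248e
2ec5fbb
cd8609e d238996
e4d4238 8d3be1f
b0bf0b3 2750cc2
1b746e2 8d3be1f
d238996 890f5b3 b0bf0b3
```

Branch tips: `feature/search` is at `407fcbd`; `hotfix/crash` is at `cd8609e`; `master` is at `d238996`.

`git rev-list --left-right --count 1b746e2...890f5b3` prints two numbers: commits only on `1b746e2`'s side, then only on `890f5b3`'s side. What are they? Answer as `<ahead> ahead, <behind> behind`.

Reachable from 1b746e2: {1b746e2, 2ec5fbb, 8d3be1f}.
Reachable from 890f5b3: {1b746e2, 2ec5fbb, 3b9db4f, 890f5b3, 8d3be1f, e33cd6f}.
Only in 1b746e2's history (ahead): {} — 0.
Only in 890f5b3's history (behind): {3b9db4f, 890f5b3, e33cd6f} — 3.

0 ahead, 3 behind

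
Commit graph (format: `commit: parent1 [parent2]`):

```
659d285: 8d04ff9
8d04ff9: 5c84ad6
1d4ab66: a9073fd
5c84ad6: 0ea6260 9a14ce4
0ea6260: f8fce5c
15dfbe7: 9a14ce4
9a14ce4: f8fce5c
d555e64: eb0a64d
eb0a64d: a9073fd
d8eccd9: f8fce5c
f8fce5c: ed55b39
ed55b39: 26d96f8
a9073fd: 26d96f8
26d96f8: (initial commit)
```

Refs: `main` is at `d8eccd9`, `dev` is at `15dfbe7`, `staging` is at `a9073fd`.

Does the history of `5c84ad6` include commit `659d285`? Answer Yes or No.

Ancestors of 5c84ad6: {0ea6260, 26d96f8, 5c84ad6, 9a14ce4, ed55b39, f8fce5c}.
659d285 is not in that set, so it is not an ancestor of 5c84ad6.

No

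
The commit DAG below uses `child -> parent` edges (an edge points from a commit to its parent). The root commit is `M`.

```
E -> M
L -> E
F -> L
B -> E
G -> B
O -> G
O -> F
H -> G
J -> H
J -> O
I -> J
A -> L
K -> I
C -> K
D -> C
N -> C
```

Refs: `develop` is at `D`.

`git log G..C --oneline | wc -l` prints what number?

8

Reachable from C: {B, C, E, F, G, H, I, J, K, L, M, O}.
Reachable from G: {B, E, G, M}.
In C's history but not G's: {C, F, H, I, J, K, L, O} — 8 commits.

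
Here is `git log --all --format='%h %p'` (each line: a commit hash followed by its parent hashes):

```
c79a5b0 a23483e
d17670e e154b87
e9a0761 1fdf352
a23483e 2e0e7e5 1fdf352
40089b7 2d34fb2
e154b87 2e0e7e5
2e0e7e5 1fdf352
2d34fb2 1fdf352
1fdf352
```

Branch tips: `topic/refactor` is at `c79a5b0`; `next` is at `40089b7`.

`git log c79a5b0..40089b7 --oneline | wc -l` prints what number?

2

Reachable from 40089b7: {1fdf352, 2d34fb2, 40089b7}.
Reachable from c79a5b0: {1fdf352, 2e0e7e5, a23483e, c79a5b0}.
In 40089b7's history but not c79a5b0's: {2d34fb2, 40089b7} — 2 commits.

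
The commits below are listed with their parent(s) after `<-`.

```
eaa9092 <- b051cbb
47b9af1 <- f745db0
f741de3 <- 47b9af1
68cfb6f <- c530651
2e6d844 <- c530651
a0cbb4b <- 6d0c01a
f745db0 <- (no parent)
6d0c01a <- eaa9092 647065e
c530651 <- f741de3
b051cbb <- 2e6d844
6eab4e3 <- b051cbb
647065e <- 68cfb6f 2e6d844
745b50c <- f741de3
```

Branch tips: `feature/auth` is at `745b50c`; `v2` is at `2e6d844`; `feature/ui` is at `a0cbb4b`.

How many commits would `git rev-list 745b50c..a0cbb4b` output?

8

Reachable from a0cbb4b: {2e6d844, 47b9af1, 647065e, 68cfb6f, 6d0c01a, a0cbb4b, b051cbb, c530651, eaa9092, f741de3, f745db0}.
Reachable from 745b50c: {47b9af1, 745b50c, f741de3, f745db0}.
In a0cbb4b's history but not 745b50c's: {2e6d844, 647065e, 68cfb6f, 6d0c01a, a0cbb4b, b051cbb, c530651, eaa9092} — 8 commits.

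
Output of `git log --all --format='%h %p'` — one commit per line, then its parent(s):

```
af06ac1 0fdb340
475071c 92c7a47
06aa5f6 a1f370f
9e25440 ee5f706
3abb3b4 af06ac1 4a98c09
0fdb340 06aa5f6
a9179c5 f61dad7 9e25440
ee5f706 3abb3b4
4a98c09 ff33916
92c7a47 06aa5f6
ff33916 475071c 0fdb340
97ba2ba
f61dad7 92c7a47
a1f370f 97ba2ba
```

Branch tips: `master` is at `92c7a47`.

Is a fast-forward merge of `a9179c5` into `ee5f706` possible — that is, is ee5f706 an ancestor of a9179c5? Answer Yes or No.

A fast-forward from ee5f706 to a9179c5 is possible iff ee5f706 is an ancestor of a9179c5.
Ancestors of a9179c5: {06aa5f6, 0fdb340, 3abb3b4, 475071c, 4a98c09, 92c7a47, 97ba2ba, 9e25440, a1f370f, a9179c5, af06ac1, ee5f706, f61dad7, ff33916}.
ee5f706 is among them, so fast-forward is possible.

Yes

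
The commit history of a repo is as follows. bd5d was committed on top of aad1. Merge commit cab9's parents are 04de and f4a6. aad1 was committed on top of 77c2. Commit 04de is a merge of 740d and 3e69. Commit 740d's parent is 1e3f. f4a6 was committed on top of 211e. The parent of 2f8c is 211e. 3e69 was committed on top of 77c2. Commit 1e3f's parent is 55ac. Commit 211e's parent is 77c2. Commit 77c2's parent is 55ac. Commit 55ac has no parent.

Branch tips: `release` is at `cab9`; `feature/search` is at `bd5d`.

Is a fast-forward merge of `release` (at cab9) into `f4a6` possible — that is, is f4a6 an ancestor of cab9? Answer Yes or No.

A fast-forward from f4a6 to cab9 is possible iff f4a6 is an ancestor of cab9.
Ancestors of cab9: {04de, 1e3f, 211e, 3e69, 55ac, 740d, 77c2, cab9, f4a6}.
f4a6 is among them, so fast-forward is possible.

Yes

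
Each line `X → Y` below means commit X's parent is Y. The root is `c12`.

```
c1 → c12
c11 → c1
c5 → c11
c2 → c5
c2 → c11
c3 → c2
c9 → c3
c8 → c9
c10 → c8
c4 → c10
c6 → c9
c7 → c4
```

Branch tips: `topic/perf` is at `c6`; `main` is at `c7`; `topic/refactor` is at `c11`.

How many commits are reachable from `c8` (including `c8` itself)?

Walking parent pointers from c8: reachable set = {c1, c11, c12, c2, c3, c5, c8, c9}.
That is 8 commits.

8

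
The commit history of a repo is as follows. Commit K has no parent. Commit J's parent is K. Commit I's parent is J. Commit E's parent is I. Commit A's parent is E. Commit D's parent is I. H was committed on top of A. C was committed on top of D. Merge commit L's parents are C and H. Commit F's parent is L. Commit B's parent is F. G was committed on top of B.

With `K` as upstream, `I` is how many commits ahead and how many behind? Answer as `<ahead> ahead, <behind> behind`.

Reachable from I: {I, J, K}.
Reachable from K: {K}.
Only in I's history (ahead): {I, J} — 2.
Only in K's history (behind): {} — 0.

2 ahead, 0 behind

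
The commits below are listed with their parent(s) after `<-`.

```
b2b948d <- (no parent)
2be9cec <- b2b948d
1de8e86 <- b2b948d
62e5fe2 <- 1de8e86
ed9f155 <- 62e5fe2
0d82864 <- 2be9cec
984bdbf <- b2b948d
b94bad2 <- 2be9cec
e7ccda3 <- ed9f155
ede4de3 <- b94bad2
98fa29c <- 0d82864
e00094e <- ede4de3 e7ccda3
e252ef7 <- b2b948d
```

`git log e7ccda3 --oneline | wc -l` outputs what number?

5

Walking parent pointers from e7ccda3: reachable set = {1de8e86, 62e5fe2, b2b948d, e7ccda3, ed9f155}.
That is 5 commits.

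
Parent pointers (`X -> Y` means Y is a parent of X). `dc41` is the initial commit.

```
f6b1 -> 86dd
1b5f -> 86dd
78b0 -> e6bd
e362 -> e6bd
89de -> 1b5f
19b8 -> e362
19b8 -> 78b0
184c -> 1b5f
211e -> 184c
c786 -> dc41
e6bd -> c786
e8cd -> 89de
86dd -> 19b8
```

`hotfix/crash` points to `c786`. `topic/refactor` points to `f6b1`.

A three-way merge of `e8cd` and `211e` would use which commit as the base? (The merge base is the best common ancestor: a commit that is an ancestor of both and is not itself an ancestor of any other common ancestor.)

Ancestors of e8cd: {19b8, 1b5f, 78b0, 86dd, 89de, c786, dc41, e362, e6bd, e8cd}.
Ancestors of 211e: {184c, 19b8, 1b5f, 211e, 78b0, 86dd, c786, dc41, e362, e6bd}.
Common ancestors: {19b8, 1b5f, 78b0, 86dd, c786, dc41, e362, e6bd}.
Among these, 1b5f is not an ancestor of any other common ancestor — it is the merge base.

1b5f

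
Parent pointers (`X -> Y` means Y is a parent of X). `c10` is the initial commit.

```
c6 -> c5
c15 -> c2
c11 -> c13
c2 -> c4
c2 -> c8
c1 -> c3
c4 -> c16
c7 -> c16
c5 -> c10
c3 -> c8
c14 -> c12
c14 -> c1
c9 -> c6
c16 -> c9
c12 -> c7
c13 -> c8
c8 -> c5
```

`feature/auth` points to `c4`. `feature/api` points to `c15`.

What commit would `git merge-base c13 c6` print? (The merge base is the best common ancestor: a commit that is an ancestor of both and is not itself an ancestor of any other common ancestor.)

c5

Ancestors of c13: {c10, c13, c5, c8}.
Ancestors of c6: {c10, c5, c6}.
Common ancestors: {c10, c5}.
Among these, c5 is not an ancestor of any other common ancestor — it is the merge base.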